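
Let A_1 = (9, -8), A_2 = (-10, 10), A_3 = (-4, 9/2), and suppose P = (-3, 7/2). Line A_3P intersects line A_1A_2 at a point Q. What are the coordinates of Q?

(-1/2, 1)

Barycentric coordinates of P with respect to A_1A_2A_3: (1/7, 1/7, 5/7).
On side A_1A_2 the A_3-coordinate is zero; dropping P's A_3-weight 5/7 and renormalizing the remaining 1/7 : 1/7 gives weights 1/2, 1/2 on A_1, A_2.
Q = (1/2)·(9, -8) + (1/2)·(-10, 10) = (-1/2, 1).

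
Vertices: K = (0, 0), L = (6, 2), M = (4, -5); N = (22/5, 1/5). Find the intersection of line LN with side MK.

(2, -5/2)

Barycentric coordinates of N with respect to KLM: (1/5, 3/5, 1/5).
On side MK the L-coordinate is zero; dropping N's L-weight 3/5 and renormalizing the remaining 1/5 : 1/5 gives weights 1/2, 1/2 on M, K.
J = (1/2)·(4, -5) + (1/2)·(0, 0) = (2, -5/2).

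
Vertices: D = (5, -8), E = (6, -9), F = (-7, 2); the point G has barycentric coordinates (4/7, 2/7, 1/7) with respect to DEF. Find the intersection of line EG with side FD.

Line EG meets FD where the E-coordinate vanishes; zeroing G's E-weight and renormalizing leaves F, D-weights 1/7 : 4/7 → (1/5, 4/5).
So H = (1/5)·F + (4/5)·D = (13/5, -6).

(13/5, -6)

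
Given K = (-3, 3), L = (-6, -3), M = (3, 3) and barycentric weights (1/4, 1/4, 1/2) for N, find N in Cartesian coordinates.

(-3/4, 3/2)

N = (1/4)·K + (1/4)·L + (1/2)·M.
x-coordinate: (1/4)·(-3) + (1/4)·(-6) + (1/2)·3 = -3/4.
y-coordinate: (1/4)·3 + (1/4)·(-3) + (1/2)·3 = 3/2.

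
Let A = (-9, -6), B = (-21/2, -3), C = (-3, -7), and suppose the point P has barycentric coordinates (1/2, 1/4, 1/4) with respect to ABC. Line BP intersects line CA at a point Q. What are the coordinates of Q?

(-7, -19/3)

Line BP meets CA where the B-coordinate vanishes; zeroing P's B-weight and renormalizing leaves C, A-weights 1/4 : 1/2 → (1/3, 2/3).
So Q = (1/3)·C + (2/3)·A = (-7, -19/3).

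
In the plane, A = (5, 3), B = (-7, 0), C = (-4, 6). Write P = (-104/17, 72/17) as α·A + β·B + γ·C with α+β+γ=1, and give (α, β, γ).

Signed area of the reference triangle: [ABC] = ½·(5·(0−6) + (-7)·(6−3) + (-4)·(3−0)) = ½·(-30 − 21 − 12) = -63/2.
[PBC] = ½·((-104/17)·(0−6) + (-7)·(6−(72/17)) + (-4)·(72/17−0)) = ½·(624/17 − 210/17 − 288/17) = 63/17, so the A-coordinate is (63/17)/(-63/2) = -2/17.
[APC] = ½·(5·(72/17−6) + (-104/17)·(6−3) + (-4)·(3−(72/17))) = ½·(-150/17 − 312/17 + 84/17) = -189/17, so the B-coordinate is 6/17.
[ABP] = ½·(5·(0−(72/17)) + (-7)·(72/17−3) + (-104/17)·(3−0)) = ½·(-360/17 − 147/17 − 312/17) = -819/34, so the C-coordinate is 13/17.
Check: -2/17 + 6/17 + 13/17 = 1.

(-2/17, 6/17, 13/17)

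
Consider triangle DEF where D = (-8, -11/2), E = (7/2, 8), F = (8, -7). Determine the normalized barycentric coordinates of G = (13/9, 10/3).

Signed area of the reference triangle: [DEF] = ½·((-8)·(8−(-7)) + (7/2)·(-7−(-11/2)) + 8·(-11/2−8)) = ½·(-120 − 21/4 − 108) = -933/8.
[GEF] = ½·((13/9)·(8−(-7)) + (7/2)·(-7−(10/3)) + 8·(10/3−8)) = ½·(65/3 − 217/6 − 112/3) = -311/12, so the D-coordinate is (-311/12)/(-933/8) = 2/9.
[DGF] = ½·((-8)·(10/3−(-7)) + (13/9)·(-7−(-11/2)) + 8·(-11/2−(10/3))) = ½·(-248/3 − 13/6 − 212/3) = -311/4, so the E-coordinate is 2/3.
[DEG] = ½·((-8)·(8−(10/3)) + (7/2)·(10/3−(-11/2)) + (13/9)·(-11/2−8)) = ½·(-112/3 + 371/12 − 39/2) = -311/24, so the F-coordinate is 1/9.

(2/9, 2/3, 1/9)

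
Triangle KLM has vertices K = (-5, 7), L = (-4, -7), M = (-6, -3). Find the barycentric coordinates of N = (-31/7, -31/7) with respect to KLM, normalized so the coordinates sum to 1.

Signed area of the reference triangle: [KLM] = ½·((-5)·(-7−(-3)) + (-4)·(-3−7) + (-6)·(7−(-7))) = ½·(20 + 40 − 84) = -12.
[NLM] = ½·((-31/7)·(-7−(-3)) + (-4)·(-3−(-31/7)) + (-6)·(-31/7−(-7))) = ½·(124/7 − 40/7 − 108/7) = -12/7, so the K-coordinate is (-12/7)/(-12) = 1/7.
[KNM] = ½·((-5)·(-31/7−(-3)) + (-31/7)·(-3−7) + (-6)·(7−(-31/7))) = ½·(50/7 + 310/7 − 480/7) = -60/7, so the L-coordinate is 5/7.
[KLN] = ½·((-5)·(-7−(-31/7)) + (-4)·(-31/7−7) + (-31/7)·(7−(-7))) = ½·(90/7 + 320/7 − 62) = -12/7, so the M-coordinate is 1/7.
Check: 1/7 + 5/7 + 1/7 = 1.

(1/7, 5/7, 1/7)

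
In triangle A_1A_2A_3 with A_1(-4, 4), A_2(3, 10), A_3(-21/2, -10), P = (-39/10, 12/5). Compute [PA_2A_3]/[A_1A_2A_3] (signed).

3/5

[A_1A_2A_3] = ½·((-4)·(10−(-10)) + 3·(-10−4) + (-21/2)·(4−10)) = ½·(-80 − 42 + 63) = -59/2.
[PA_2A_3] = ½·((-39/10)·(10−(-10)) + 3·(-10−(12/5)) + (-21/2)·(12/5−10)) = ½·(-78 − 186/5 + 399/5) = -177/10, so the ratio is (-177/10)/(-59/2) = 3/5.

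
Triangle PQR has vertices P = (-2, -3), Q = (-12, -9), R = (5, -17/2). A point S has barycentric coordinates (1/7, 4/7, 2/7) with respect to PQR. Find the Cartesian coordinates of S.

S = (1/7)·P + (4/7)·Q + (2/7)·R.
x-coordinate: (1/7)·(-2) + (4/7)·(-12) + (2/7)·5 = -40/7.
y-coordinate: (1/7)·(-3) + (4/7)·(-9) + (2/7)·(-17/2) = -8.

(-40/7, -8)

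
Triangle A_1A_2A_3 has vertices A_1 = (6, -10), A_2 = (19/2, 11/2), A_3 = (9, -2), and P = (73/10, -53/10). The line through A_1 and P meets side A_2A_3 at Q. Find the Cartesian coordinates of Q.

Barycentric coordinates of P with respect to A_1A_2A_3: (3/5, 1/5, 1/5).
On side A_2A_3 the A_1-coordinate is zero; dropping P's A_1-weight 3/5 and renormalizing the remaining 1/5 : 1/5 gives weights 1/2, 1/2 on A_2, A_3.
Q = (1/2)·(19/2, 11/2) + (1/2)·(9, -2) = (37/4, 7/4).

(37/4, 7/4)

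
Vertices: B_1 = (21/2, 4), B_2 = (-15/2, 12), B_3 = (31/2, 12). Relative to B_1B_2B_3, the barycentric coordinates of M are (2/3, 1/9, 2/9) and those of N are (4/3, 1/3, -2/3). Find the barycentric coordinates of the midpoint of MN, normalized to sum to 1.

(1, 2/9, -2/9)

Since both coordinate triples sum to 1, the midpoint's barycentrics are the componentwise average.
(2/3+4/3)/2 = 1; similarly 2/9 and -2/9.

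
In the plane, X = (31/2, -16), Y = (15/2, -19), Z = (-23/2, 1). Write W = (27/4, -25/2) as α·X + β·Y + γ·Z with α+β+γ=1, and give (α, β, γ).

(1/2, 1/4, 1/4)

Signed area of the reference triangle: [XYZ] = ½·((31/2)·(-19−1) + (15/2)·(1−(-16)) + (-23/2)·(-16−(-19))) = ½·(-310 + 255/2 − 69/2) = -217/2.
[WYZ] = ½·((27/4)·(-19−1) + (15/2)·(1−(-25/2)) + (-23/2)·(-25/2−(-19))) = ½·(-135 + 405/4 − 299/4) = -217/4, so the X-coordinate is (-217/4)/(-217/2) = 1/2.
[XWZ] = ½·((31/2)·(-25/2−1) + (27/4)·(1−(-16)) + (-23/2)·(-16−(-25/2))) = ½·(-837/4 + 459/4 + 161/4) = -217/8, so the Y-coordinate is 1/4.
[XYW] = ½·((31/2)·(-19−(-25/2)) + (15/2)·(-25/2−(-16)) + (27/4)·(-16−(-19))) = ½·(-403/4 + 105/4 + 81/4) = -217/8, so the Z-coordinate is 1/4.
Check: 1/2 + 1/4 + 1/4 = 1.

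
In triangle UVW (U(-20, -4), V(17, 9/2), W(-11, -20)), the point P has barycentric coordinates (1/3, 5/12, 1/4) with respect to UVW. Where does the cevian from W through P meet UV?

Line WP meets UV where the W-coordinate vanishes; zeroing P's W-weight and renormalizing leaves U, V-weights 1/3 : 5/12 → (4/9, 5/9).
So Q = (4/9)·U + (5/9)·V = (5/9, 13/18).

(5/9, 13/18)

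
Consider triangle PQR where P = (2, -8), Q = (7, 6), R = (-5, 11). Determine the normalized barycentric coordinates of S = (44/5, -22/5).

Signed area of the reference triangle: [PQR] = ½·(2·(6−11) + 7·(11−(-8)) + (-5)·(-8−6)) = ½·(-10 + 133 + 70) = 193/2.
[SQR] = ½·((44/5)·(6−11) + 7·(11−(-22/5)) + (-5)·(-22/5−6)) = ½·(-44 + 539/5 + 52) = 579/10, so the P-coordinate is (579/10)/(193/2) = 3/5.
[PSR] = ½·(2·(-22/5−11) + (44/5)·(11−(-8)) + (-5)·(-8−(-22/5))) = ½·(-154/5 + 836/5 + 18) = 386/5, so the Q-coordinate is 4/5.
[PQS] = ½·(2·(6−(-22/5)) + 7·(-22/5−(-8)) + (44/5)·(-8−6)) = ½·(104/5 + 126/5 − 616/5) = -193/5, so the R-coordinate is -2/5.
Check: 3/5 + 4/5 − 2/5 = 1.

(3/5, 4/5, -2/5)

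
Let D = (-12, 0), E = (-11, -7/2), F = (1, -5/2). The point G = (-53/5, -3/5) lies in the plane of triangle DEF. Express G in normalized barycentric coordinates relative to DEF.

(4/5, 1/10, 1/10)

Signed area of the reference triangle: [DEF] = ½·((-12)·(-7/2−(-5/2)) + (-11)·(-5/2−0) + 1·(0−(-7/2))) = ½·(12 + 55/2 + 7/2) = 43/2.
[GEF] = ½·((-53/5)·(-7/2−(-5/2)) + (-11)·(-5/2−(-3/5)) + 1·(-3/5−(-7/2))) = ½·(53/5 + 209/10 + 29/10) = 86/5, so the D-coordinate is (86/5)/(43/2) = 4/5.
[DGF] = ½·((-12)·(-3/5−(-5/2)) + (-53/5)·(-5/2−0) + 1·(0−(-3/5))) = ½·(-114/5 + 53/2 + 3/5) = 43/20, so the E-coordinate is 1/10.
[DEG] = ½·((-12)·(-7/2−(-3/5)) + (-11)·(-3/5−0) + (-53/5)·(0−(-7/2))) = ½·(174/5 + 33/5 − 371/10) = 43/20, so the F-coordinate is 1/10.
Check: 4/5 + 1/10 + 1/10 = 1.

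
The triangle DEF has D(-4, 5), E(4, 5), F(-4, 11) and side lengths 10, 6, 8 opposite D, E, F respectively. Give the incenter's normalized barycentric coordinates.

The incenter has barycentric coordinates proportional to the opposite side lengths: (10 : 6 : 8).
Normalizing by 10+6+8 = 24 gives (5/12, 1/4, 1/3).

(5/12, 1/4, 1/3)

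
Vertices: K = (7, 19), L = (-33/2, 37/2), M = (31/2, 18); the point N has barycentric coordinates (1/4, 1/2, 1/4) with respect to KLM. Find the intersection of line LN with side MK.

Line LN meets MK where the L-coordinate vanishes; zeroing N's L-weight and renormalizing leaves M, K-weights 1/4 : 1/4 → (1/2, 1/2).
So J = (1/2)·M + (1/2)·K = (45/4, 37/2).

(45/4, 37/2)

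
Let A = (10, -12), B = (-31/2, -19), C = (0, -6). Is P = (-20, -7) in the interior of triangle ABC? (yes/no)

no

Barycentric coordinates of P: (-489/446, 130/223, 675/446).
The three coordinates are negative, positive, positive; a point is interior exactly when all three are positive.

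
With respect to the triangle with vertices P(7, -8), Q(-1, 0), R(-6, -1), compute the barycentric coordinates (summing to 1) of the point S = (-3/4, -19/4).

(1/2, -1/4, 3/4)

Signed area of the reference triangle: [PQR] = ½·(7·(0−(-1)) + (-1)·(-1−(-8)) + (-6)·(-8−0)) = ½·(7 − 7 + 48) = 24.
[SQR] = ½·((-3/4)·(0−(-1)) + (-1)·(-1−(-19/4)) + (-6)·(-19/4−0)) = ½·(-3/4 − 15/4 + 57/2) = 12, so the P-coordinate is 12/24 = 1/2.
[PSR] = ½·(7·(-19/4−(-1)) + (-3/4)·(-1−(-8)) + (-6)·(-8−(-19/4))) = ½·(-105/4 − 21/4 + 39/2) = -6, so the Q-coordinate is -1/4.
[PQS] = ½·(7·(0−(-19/4)) + (-1)·(-19/4−(-8)) + (-3/4)·(-8−0)) = ½·(133/4 − 13/4 + 6) = 18, so the R-coordinate is 3/4.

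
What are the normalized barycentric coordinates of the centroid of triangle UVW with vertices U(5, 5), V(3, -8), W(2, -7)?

(1/3, 1/3, 1/3)

The centroid is the average of the vertices, so each weight is 1/3.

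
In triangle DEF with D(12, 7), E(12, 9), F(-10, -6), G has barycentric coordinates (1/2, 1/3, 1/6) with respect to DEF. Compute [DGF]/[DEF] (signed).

1/3

The signed ratio [DGF]/[DEF] equals the barycentric coordinate of G at vertex E, which is 1/3.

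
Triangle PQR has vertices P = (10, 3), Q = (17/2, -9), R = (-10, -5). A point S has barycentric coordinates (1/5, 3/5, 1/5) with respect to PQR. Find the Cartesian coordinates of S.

S = (1/5)·P + (3/5)·Q + (1/5)·R.
x-coordinate: (1/5)·10 + (3/5)·(17/2) + (1/5)·(-10) = 51/10.
y-coordinate: (1/5)·3 + (3/5)·(-9) + (1/5)·(-5) = -29/5.

(51/10, -29/5)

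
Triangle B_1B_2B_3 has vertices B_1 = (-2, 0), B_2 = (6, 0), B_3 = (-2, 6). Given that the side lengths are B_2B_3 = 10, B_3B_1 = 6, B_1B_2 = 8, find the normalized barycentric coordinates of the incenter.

The incenter has barycentric coordinates proportional to the opposite side lengths: (10 : 6 : 8).
Normalizing by 10+6+8 = 24 gives (5/12, 1/4, 1/3).

(5/12, 1/4, 1/3)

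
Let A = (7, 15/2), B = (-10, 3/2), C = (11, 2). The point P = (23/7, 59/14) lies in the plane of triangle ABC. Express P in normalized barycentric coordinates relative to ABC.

Signed area of the reference triangle: [ABC] = ½·(7·(3/2−2) + (-10)·(2−(15/2)) + 11·(15/2−(3/2))) = ½·(-7/2 + 55 + 66) = 235/4.
[PBC] = ½·((23/7)·(3/2−2) + (-10)·(2−(59/14)) + 11·(59/14−(3/2))) = ½·(-23/14 + 155/7 + 209/7) = 705/28, so the A-coordinate is (705/28)/(235/4) = 3/7.
[APC] = ½·(7·(59/14−2) + (23/7)·(2−(15/2)) + 11·(15/2−(59/14))) = ½·(31/2 − 253/14 + 253/7) = 235/14, so the B-coordinate is 2/7.
[ABP] = ½·(7·(3/2−(59/14)) + (-10)·(59/14−(15/2)) + (23/7)·(15/2−(3/2))) = ½·(-19 + 230/7 + 138/7) = 235/14, so the C-coordinate is 2/7.

(3/7, 2/7, 2/7)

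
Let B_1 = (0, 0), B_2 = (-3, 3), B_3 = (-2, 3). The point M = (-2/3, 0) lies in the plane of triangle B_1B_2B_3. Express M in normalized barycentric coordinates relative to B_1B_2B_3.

Signed area of the reference triangle: [B_1B_2B_3] = ½·(0·(3−3) + (-3)·(3−0) + (-2)·(0−3)) = ½·(0 − 9 + 6) = -3/2.
[MB_2B_3] = ½·((-2/3)·(3−3) + (-3)·(3−0) + (-2)·(0−3)) = ½·(0 − 9 + 6) = -3/2, so the B_1-coordinate is (-3/2)/(-3/2) = 1.
[B_1MB_3] = ½·(0·(0−3) + (-2/3)·(3−0) + (-2)·(0−0)) = ½·(0 − 2 + 0) = -1, so the B_2-coordinate is 2/3.
[B_1B_2M] = ½·(0·(3−0) + (-3)·(0−0) + (-2/3)·(0−3)) = ½·(0 + 0 + 2) = 1, so the B_3-coordinate is -2/3.
Check: 1 + 2/3 − 2/3 = 1.

(1, 2/3, -2/3)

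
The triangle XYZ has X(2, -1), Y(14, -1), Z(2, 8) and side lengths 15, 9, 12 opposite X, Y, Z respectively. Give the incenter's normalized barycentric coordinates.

(5/12, 1/4, 1/3)

The incenter has barycentric coordinates proportional to the opposite side lengths: (15 : 9 : 12).
Normalizing by 15+9+12 = 36 gives (5/12, 1/4, 1/3).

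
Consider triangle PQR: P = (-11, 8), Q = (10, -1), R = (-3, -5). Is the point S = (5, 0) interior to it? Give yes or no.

Barycentric coordinates of S: (11/67, 48/67, 8/67).
The three coordinates are positive, positive, positive; a point is interior exactly when all three are positive.

yes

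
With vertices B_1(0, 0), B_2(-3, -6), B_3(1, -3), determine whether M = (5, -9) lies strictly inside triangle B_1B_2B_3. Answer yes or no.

Barycentric coordinates of M: (-12/5, -2/5, 19/5).
The three coordinates are negative, negative, positive; a point is interior exactly when all three are positive.

no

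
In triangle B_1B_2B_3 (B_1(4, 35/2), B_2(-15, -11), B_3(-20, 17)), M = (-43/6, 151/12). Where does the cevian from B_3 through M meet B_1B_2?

Barycentric coordinates of M with respect to B_1B_2B_3: (1/2, 1/6, 1/3).
On side B_1B_2 the B_3-coordinate is zero; dropping M's B_3-weight 1/3 and renormalizing the remaining 1/2 : 1/6 gives weights 3/4, 1/4 on B_1, B_2.
N = (3/4)·(4, 35/2) + (1/4)·(-15, -11) = (-3/4, 83/8).

(-3/4, 83/8)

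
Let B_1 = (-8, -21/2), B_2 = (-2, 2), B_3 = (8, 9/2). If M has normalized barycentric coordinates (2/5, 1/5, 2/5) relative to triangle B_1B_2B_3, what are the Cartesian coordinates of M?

M = (2/5)·B_1 + (1/5)·B_2 + (2/5)·B_3.
x-coordinate: (2/5)·(-8) + (1/5)·(-2) + (2/5)·8 = -2/5.
y-coordinate: (2/5)·(-21/2) + (1/5)·2 + (2/5)·(9/2) = -2.

(-2/5, -2)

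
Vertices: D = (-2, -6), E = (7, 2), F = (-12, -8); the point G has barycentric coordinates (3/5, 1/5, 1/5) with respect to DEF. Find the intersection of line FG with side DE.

Line FG meets DE where the F-coordinate vanishes; zeroing G's F-weight and renormalizing leaves D, E-weights 3/5 : 1/5 → (3/4, 1/4).
So H = (3/4)·D + (1/4)·E = (1/4, -4).

(1/4, -4)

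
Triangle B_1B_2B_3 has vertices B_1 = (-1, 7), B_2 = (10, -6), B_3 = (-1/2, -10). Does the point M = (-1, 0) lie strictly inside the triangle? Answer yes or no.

Barycentric coordinates of M: (214/361, -7/361, 154/361).
The three coordinates are positive, negative, positive; a point is interior exactly when all three are positive.

no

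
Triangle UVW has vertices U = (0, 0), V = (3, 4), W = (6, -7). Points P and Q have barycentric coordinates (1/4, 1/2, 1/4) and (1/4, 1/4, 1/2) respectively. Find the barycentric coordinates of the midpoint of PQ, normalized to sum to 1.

(1/4, 3/8, 3/8)

Since both coordinate triples sum to 1, the midpoint's barycentrics are the componentwise average.
(1/4+1/4)/2 = 1/4; similarly 3/8 and 3/8.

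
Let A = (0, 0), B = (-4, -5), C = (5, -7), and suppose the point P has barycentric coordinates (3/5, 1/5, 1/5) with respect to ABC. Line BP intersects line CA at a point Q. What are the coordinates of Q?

(5/4, -7/4)

Line BP meets CA where the B-coordinate vanishes; zeroing P's B-weight and renormalizing leaves C, A-weights 1/5 : 3/5 → (1/4, 3/4).
So Q = (1/4)·C + (3/4)·A = (5/4, -7/4).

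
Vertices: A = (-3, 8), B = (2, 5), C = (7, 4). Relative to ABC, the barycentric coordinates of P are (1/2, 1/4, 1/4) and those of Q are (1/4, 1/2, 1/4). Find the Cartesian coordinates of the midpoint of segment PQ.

(11/8, 47/8)

Barycentric coordinates of the midpoint are the average: (3/8, 3/8, 1/4).
Converting: (3/8)·A + (3/8)·B + (1/4)·C = (11/8, 47/8).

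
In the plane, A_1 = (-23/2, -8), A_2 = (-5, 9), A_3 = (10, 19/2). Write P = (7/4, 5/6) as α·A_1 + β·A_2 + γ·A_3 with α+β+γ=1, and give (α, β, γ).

Signed area of the reference triangle: [A_1A_2A_3] = ½·((-23/2)·(9−(19/2)) + (-5)·(19/2−(-8)) + 10·(-8−9)) = ½·(23/4 − 175/2 − 170) = -1007/8.
[PA_2A_3] = ½·((7/4)·(9−(19/2)) + (-5)·(19/2−(5/6)) + 10·(5/6−9)) = ½·(-7/8 − 130/3 − 245/3) = -1007/16, so the A_1-coordinate is (-1007/16)/(-1007/8) = 1/2.
[A_1PA_3] = ½·((-23/2)·(5/6−(19/2)) + (7/4)·(19/2−(-8)) + 10·(-8−(5/6))) = ½·(299/3 + 245/8 − 265/3) = 1007/48, so the A_2-coordinate is -1/6.
[A_1A_2P] = ½·((-23/2)·(9−(5/6)) + (-5)·(5/6−(-8)) + (7/4)·(-8−9)) = ½·(-1127/12 − 265/6 − 119/4) = -1007/12, so the A_3-coordinate is 2/3.
Check: 1/2 − 1/6 + 2/3 = 1.

(1/2, -1/6, 2/3)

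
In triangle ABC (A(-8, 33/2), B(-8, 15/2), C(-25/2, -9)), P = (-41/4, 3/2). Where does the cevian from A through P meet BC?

(-11, -7/2)

Barycentric coordinates of P with respect to ABC: (1/4, 1/4, 1/2).
On side BC the A-coordinate is zero; dropping P's A-weight 1/4 and renormalizing the remaining 1/4 : 1/2 gives weights 1/3, 2/3 on B, C.
Q = (1/3)·(-8, 15/2) + (2/3)·(-25/2, -9) = (-11, -7/2).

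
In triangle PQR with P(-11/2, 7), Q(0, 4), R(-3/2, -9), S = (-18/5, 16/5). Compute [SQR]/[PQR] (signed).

[PQR] = ½·((-11/2)·(4−(-9)) + 0·(-9−7) + (-3/2)·(7−4)) = ½·(-143/2 + 0 − 9/2) = -38.
[SQR] = ½·((-18/5)·(4−(-9)) + 0·(-9−(16/5)) + (-3/2)·(16/5−4)) = ½·(-234/5 + 0 + 6/5) = -114/5, so the ratio is (-114/5)/(-38) = 3/5.

3/5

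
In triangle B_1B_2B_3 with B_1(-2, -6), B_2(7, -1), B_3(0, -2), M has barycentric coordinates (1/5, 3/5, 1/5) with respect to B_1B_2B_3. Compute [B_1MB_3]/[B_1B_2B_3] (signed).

3/5

The signed ratio [B_1MB_3]/[B_1B_2B_3] equals the barycentric coordinate of M at vertex B_2, which is 3/5.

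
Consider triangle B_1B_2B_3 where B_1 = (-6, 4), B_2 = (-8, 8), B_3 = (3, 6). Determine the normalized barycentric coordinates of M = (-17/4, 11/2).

(1/2, 1/4, 1/4)

Signed area of the reference triangle: [B_1B_2B_3] = ½·((-6)·(8−6) + (-8)·(6−4) + 3·(4−8)) = ½·(-12 − 16 − 12) = -20.
[MB_2B_3] = ½·((-17/4)·(8−6) + (-8)·(6−(11/2)) + 3·(11/2−8)) = ½·(-17/2 − 4 − 15/2) = -10, so the B_1-coordinate is (-10)/(-20) = 1/2.
[B_1MB_3] = ½·((-6)·(11/2−6) + (-17/4)·(6−4) + 3·(4−(11/2))) = ½·(3 − 17/2 − 9/2) = -5, so the B_2-coordinate is 1/4.
[B_1B_2M] = ½·((-6)·(8−(11/2)) + (-8)·(11/2−4) + (-17/4)·(4−8)) = ½·(-15 − 12 + 17) = -5, so the B_3-coordinate is 1/4.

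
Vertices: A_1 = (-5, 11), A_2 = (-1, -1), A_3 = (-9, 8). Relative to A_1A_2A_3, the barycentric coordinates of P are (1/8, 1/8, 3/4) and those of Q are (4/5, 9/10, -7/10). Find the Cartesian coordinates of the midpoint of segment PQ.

(-61/20, 191/40)

Barycentric coordinates of the midpoint are the average: (37/80, 41/80, 1/40).
Converting: (37/80)·A_1 + (41/80)·A_2 + (1/40)·A_3 = (-61/20, 191/40).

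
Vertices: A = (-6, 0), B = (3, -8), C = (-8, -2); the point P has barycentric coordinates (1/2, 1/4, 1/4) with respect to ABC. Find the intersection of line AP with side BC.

(-5/2, -5)

Line AP meets BC where the A-coordinate vanishes; zeroing P's A-weight and renormalizing leaves B, C-weights 1/4 : 1/4 → (1/2, 1/2).
So Q = (1/2)·B + (1/2)·C = (-5/2, -5).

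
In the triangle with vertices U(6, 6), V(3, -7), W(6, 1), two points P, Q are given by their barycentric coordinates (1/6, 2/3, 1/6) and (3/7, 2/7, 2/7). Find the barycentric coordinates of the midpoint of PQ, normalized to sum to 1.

(25/84, 10/21, 19/84)

Since both coordinate triples sum to 1, the midpoint's barycentrics are the componentwise average.
(1/6+3/7)/2 = 25/84; similarly 10/21 and 19/84.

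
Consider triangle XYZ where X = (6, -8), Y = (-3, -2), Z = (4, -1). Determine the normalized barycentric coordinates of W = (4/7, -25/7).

(2/7, 4/7, 1/7)

Signed area of the reference triangle: [XYZ] = ½·(6·(-2−(-1)) + (-3)·(-1−(-8)) + 4·(-8−(-2))) = ½·(-6 − 21 − 24) = -51/2.
[WYZ] = ½·((4/7)·(-2−(-1)) + (-3)·(-1−(-25/7)) + 4·(-25/7−(-2))) = ½·(-4/7 − 54/7 − 44/7) = -51/7, so the X-coordinate is (-51/7)/(-51/2) = 2/7.
[XWZ] = ½·(6·(-25/7−(-1)) + (4/7)·(-1−(-8)) + 4·(-8−(-25/7))) = ½·(-108/7 + 4 − 124/7) = -102/7, so the Y-coordinate is 4/7.
[XYW] = ½·(6·(-2−(-25/7)) + (-3)·(-25/7−(-8)) + (4/7)·(-8−(-2))) = ½·(66/7 − 93/7 − 24/7) = -51/14, so the Z-coordinate is 1/7.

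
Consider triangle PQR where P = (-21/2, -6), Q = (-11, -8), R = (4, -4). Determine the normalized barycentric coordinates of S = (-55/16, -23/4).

(1/8, 3/8, 1/2)

Signed area of the reference triangle: [PQR] = ½·((-21/2)·(-8−(-4)) + (-11)·(-4−(-6)) + 4·(-6−(-8))) = ½·(42 − 22 + 8) = 14.
[SQR] = ½·((-55/16)·(-8−(-4)) + (-11)·(-4−(-23/4)) + 4·(-23/4−(-8))) = ½·(55/4 − 77/4 + 9) = 7/4, so the P-coordinate is (7/4)/14 = 1/8.
[PSR] = ½·((-21/2)·(-23/4−(-4)) + (-55/16)·(-4−(-6)) + 4·(-6−(-23/4))) = ½·(147/8 − 55/8 − 1) = 21/4, so the Q-coordinate is 3/8.
[PQS] = ½·((-21/2)·(-8−(-23/4)) + (-11)·(-23/4−(-6)) + (-55/16)·(-6−(-8))) = ½·(189/8 − 11/4 − 55/8) = 7, so the R-coordinate is 1/2.
Check: 1/8 + 3/8 + 1/2 = 1.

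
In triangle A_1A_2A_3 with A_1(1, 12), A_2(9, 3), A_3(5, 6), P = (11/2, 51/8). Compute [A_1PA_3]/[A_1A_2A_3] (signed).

[A_1A_2A_3] = ½·(1·(3−6) + 9·(6−12) + 5·(12−3)) = ½·(-3 − 54 + 45) = -6.
[A_1PA_3] = ½·(1·(51/8−6) + (11/2)·(6−12) + 5·(12−(51/8))) = ½·(3/8 − 33 + 225/8) = -9/4, so the ratio is (-9/4)/(-6) = 3/8.

3/8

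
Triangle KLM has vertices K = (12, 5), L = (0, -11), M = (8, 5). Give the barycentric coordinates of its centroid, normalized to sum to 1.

The centroid is the average of the vertices, so each weight is 1/3.

(1/3, 1/3, 1/3)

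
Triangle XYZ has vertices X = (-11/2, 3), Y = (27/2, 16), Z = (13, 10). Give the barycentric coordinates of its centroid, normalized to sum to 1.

The centroid is the average of the vertices, so each weight is 1/3.

(1/3, 1/3, 1/3)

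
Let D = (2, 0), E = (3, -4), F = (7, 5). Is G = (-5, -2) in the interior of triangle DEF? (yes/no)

Barycentric coordinates of G: (16/5, -1, -6/5).
The three coordinates are positive, negative, negative; a point is interior exactly when all three are positive.

no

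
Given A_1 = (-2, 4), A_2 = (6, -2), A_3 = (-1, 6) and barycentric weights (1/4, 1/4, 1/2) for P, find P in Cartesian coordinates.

P = (1/4)·A_1 + (1/4)·A_2 + (1/2)·A_3.
x-coordinate: (1/4)·(-2) + (1/4)·6 + (1/2)·(-1) = 1/2.
y-coordinate: (1/4)·4 + (1/4)·(-2) + (1/2)·6 = 7/2.

(1/2, 7/2)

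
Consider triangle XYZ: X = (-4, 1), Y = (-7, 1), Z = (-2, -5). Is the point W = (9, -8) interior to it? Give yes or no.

no

Barycentric coordinates of W: (17/6, -10/3, 3/2).
The three coordinates are positive, negative, positive; a point is interior exactly when all three are positive.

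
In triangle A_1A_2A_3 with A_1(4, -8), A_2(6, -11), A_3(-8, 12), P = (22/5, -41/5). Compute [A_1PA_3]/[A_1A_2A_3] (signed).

7/5

[A_1A_2A_3] = ½·(4·(-11−12) + 6·(12−(-8)) + (-8)·(-8−(-11))) = ½·(-92 + 120 − 24) = 2.
[A_1PA_3] = ½·(4·(-41/5−12) + (22/5)·(12−(-8)) + (-8)·(-8−(-41/5))) = ½·(-404/5 + 88 − 8/5) = 14/5, so the ratio is (14/5)/2 = 7/5.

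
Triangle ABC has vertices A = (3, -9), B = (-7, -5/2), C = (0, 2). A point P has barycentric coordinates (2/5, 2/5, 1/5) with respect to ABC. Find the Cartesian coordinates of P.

(-8/5, -21/5)

P = (2/5)·A + (2/5)·B + (1/5)·C.
x-coordinate: (2/5)·3 + (2/5)·(-7) + (1/5)·0 = -8/5.
y-coordinate: (2/5)·(-9) + (2/5)·(-5/2) + (1/5)·2 = -21/5.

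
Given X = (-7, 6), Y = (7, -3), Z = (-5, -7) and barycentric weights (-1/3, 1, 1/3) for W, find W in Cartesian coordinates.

(23/3, -22/3)

W = (-1/3)·X + 1·Y + (1/3)·Z.
x-coordinate: (-1/3)·(-7) + 1·7 + (1/3)·(-5) = 23/3.
y-coordinate: (-1/3)·6 + 1·(-3) + (1/3)·(-7) = -22/3.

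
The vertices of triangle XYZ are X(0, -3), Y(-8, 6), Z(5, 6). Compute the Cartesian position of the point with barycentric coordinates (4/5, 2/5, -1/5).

(-21/5, -6/5)

W = (4/5)·X + (2/5)·Y + (-1/5)·Z.
x-coordinate: (4/5)·0 + (2/5)·(-8) + (-1/5)·5 = -21/5.
y-coordinate: (4/5)·(-3) + (2/5)·6 + (-1/5)·6 = -6/5.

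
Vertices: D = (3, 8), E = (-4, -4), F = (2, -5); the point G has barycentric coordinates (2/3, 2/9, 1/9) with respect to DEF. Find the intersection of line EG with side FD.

Line EG meets FD where the E-coordinate vanishes; zeroing G's E-weight and renormalizing leaves F, D-weights 1/9 : 2/3 → (1/7, 6/7).
So H = (1/7)·F + (6/7)·D = (20/7, 43/7).

(20/7, 43/7)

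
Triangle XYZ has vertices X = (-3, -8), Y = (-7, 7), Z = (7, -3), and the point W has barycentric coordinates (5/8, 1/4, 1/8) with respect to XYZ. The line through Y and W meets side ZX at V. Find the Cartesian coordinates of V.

(-4/3, -43/6)

Line YW meets ZX where the Y-coordinate vanishes; zeroing W's Y-weight and renormalizing leaves Z, X-weights 1/8 : 5/8 → (1/6, 5/6).
So V = (1/6)·Z + (5/6)·X = (-4/3, -43/6).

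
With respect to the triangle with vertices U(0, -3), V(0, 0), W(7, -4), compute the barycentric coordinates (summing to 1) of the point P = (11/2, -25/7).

(1/7, 1/14, 11/14)

Signed area of the reference triangle: [UVW] = ½·(0·(0−(-4)) + 0·(-4−(-3)) + 7·(-3−0)) = ½·(0 + 0 − 21) = -21/2.
[PVW] = ½·((11/2)·(0−(-4)) + 0·(-4−(-25/7)) + 7·(-25/7−0)) = ½·(22 + 0 − 25) = -3/2, so the U-coordinate is (-3/2)/(-21/2) = 1/7.
[UPW] = ½·(0·(-25/7−(-4)) + (11/2)·(-4−(-3)) + 7·(-3−(-25/7))) = ½·(0 − 11/2 + 4) = -3/4, so the V-coordinate is 1/14.
[UVP] = ½·(0·(0−(-25/7)) + 0·(-25/7−(-3)) + (11/2)·(-3−0)) = ½·(0 + 0 − 33/2) = -33/4, so the W-coordinate is 11/14.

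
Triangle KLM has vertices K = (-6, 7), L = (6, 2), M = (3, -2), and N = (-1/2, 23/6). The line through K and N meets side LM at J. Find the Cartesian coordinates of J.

Barycentric coordinates of N with respect to KLM: (1/2, 1/3, 1/6).
On side LM the K-coordinate is zero; dropping N's K-weight 1/2 and renormalizing the remaining 1/3 : 1/6 gives weights 2/3, 1/3 on L, M.
J = (2/3)·(6, 2) + (1/3)·(3, -2) = (5, 2/3).

(5, 2/3)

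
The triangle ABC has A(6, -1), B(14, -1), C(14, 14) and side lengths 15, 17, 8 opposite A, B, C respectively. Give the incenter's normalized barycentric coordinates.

(3/8, 17/40, 1/5)

The incenter has barycentric coordinates proportional to the opposite side lengths: (15 : 17 : 8).
Normalizing by 15+17+8 = 40 gives (3/8, 17/40, 1/5).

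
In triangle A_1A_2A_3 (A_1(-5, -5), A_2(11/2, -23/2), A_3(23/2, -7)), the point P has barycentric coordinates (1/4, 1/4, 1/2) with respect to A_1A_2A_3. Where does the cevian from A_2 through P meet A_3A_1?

(6, -19/3)

Line A_2P meets A_3A_1 where the A_2-coordinate vanishes; zeroing P's A_2-weight and renormalizing leaves A_3, A_1-weights 1/2 : 1/4 → (2/3, 1/3).
So Q = (2/3)·A_3 + (1/3)·A_1 = (6, -19/3).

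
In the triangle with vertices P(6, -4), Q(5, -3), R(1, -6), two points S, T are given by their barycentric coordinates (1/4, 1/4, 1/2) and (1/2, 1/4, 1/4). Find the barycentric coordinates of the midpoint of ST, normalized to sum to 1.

Since both coordinate triples sum to 1, the midpoint's barycentrics are the componentwise average.
(1/4+1/2)/2 = 3/8; similarly 1/4 and 3/8.

(3/8, 1/4, 3/8)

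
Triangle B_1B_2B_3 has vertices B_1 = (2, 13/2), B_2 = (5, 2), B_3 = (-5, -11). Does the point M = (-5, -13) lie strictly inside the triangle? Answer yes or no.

no

Barycentric coordinates of M: (-5/21, 1/6, 15/14).
The three coordinates are negative, positive, positive; a point is interior exactly when all three are positive.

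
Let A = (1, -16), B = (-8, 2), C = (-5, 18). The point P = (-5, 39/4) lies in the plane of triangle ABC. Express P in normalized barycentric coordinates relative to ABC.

Signed area of the reference triangle: [ABC] = ½·(1·(2−18) + (-8)·(18−(-16)) + (-5)·(-16−2)) = ½·(-16 − 272 + 90) = -99.
[PBC] = ½·((-5)·(2−18) + (-8)·(18−(39/4)) + (-5)·(39/4−2)) = ½·(80 − 66 − 155/4) = -99/8, so the A-coordinate is (-99/8)/(-99) = 1/8.
[APC] = ½·(1·(39/4−18) + (-5)·(18−(-16)) + (-5)·(-16−(39/4))) = ½·(-33/4 − 170 + 515/4) = -99/4, so the B-coordinate is 1/4.
[ABP] = ½·(1·(2−(39/4)) + (-8)·(39/4−(-16)) + (-5)·(-16−2)) = ½·(-31/4 − 206 + 90) = -495/8, so the C-coordinate is 5/8.
Check: 1/8 + 1/4 + 5/8 = 1.

(1/8, 1/4, 5/8)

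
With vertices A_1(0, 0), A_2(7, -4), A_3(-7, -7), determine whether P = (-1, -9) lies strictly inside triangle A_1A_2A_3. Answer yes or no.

Barycentric coordinates of P: (-46/77, 8/11, 67/77).
The three coordinates are negative, positive, positive; a point is interior exactly when all three are positive.

no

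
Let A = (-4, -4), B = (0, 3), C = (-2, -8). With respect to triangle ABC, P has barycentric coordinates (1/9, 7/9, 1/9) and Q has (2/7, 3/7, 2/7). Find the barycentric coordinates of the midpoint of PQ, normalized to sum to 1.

Since both coordinate triples sum to 1, the midpoint's barycentrics are the componentwise average.
(1/9+2/7)/2 = 25/126; similarly 38/63 and 25/126.

(25/126, 38/63, 25/126)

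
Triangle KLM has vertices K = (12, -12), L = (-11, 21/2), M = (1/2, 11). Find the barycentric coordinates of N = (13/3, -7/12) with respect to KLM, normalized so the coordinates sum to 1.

Signed area of the reference triangle: [KLM] = ½·(12·(21/2−11) + (-11)·(11−(-12)) + (1/2)·(-12−(21/2))) = ½·(-6 − 253 − 45/4) = -1081/8.
[NLM] = ½·((13/3)·(21/2−11) + (-11)·(11−(-7/12)) + (1/2)·(-7/12−(21/2))) = ½·(-13/6 − 1529/12 − 133/24) = -1081/16, so the K-coordinate is (-1081/16)/(-1081/8) = 1/2.
[KNM] = ½·(12·(-7/12−11) + (13/3)·(11−(-12)) + (1/2)·(-12−(-7/12))) = ½·(-139 + 299/3 − 137/24) = -1081/48, so the L-coordinate is 1/6.
[KLN] = ½·(12·(21/2−(-7/12)) + (-11)·(-7/12−(-12)) + (13/3)·(-12−(21/2))) = ½·(133 − 1507/12 − 195/2) = -1081/24, so the M-coordinate is 1/3.
Check: 1/2 + 1/6 + 1/3 = 1.

(1/2, 1/6, 1/3)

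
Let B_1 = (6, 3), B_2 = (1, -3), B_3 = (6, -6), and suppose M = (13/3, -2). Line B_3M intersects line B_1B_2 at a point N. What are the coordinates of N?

Barycentric coordinates of M with respect to B_1B_2B_3: (1/3, 1/3, 1/3).
On side B_1B_2 the B_3-coordinate is zero; dropping M's B_3-weight 1/3 and renormalizing the remaining 1/3 : 1/3 gives weights 1/2, 1/2 on B_1, B_2.
N = (1/2)·(6, 3) + (1/2)·(1, -3) = (7/2, 0).

(7/2, 0)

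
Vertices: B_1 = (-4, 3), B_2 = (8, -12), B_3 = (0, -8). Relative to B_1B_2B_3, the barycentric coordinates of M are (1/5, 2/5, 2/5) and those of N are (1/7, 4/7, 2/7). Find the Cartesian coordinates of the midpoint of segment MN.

Barycentric coordinates of the midpoint are the average: (6/35, 17/35, 12/35).
Converting: (6/35)·B_1 + (17/35)·B_2 + (12/35)·B_3 = (16/5, -282/35).

(16/5, -282/35)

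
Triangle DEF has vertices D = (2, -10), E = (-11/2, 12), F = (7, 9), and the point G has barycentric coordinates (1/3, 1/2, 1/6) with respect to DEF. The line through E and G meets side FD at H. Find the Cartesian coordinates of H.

Line EG meets FD where the E-coordinate vanishes; zeroing G's E-weight and renormalizing leaves F, D-weights 1/6 : 1/3 → (1/3, 2/3).
So H = (1/3)·F + (2/3)·D = (11/3, -11/3).

(11/3, -11/3)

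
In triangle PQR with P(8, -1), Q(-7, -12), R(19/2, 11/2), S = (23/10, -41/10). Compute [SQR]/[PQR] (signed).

2/5

[PQR] = ½·(8·(-12−(11/2)) + (-7)·(11/2−(-1)) + (19/2)·(-1−(-12))) = ½·(-140 − 91/2 + 209/2) = -81/2.
[SQR] = ½·((23/10)·(-12−(11/2)) + (-7)·(11/2−(-41/10)) + (19/2)·(-41/10−(-12))) = ½·(-161/4 − 336/5 + 1501/20) = -81/5, so the ratio is (-81/5)/(-81/2) = 2/5.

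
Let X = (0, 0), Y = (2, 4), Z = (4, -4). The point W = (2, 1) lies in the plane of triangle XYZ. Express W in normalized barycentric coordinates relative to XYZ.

(1/4, 1/2, 1/4)

Signed area of the reference triangle: [XYZ] = ½·(0·(4−(-4)) + 2·(-4−0) + 4·(0−4)) = ½·(0 − 8 − 16) = -12.
[WYZ] = ½·(2·(4−(-4)) + 2·(-4−1) + 4·(1−4)) = ½·(16 − 10 − 12) = -3, so the X-coordinate is (-3)/(-12) = 1/4.
[XWZ] = ½·(0·(1−(-4)) + 2·(-4−0) + 4·(0−1)) = ½·(0 − 8 − 4) = -6, so the Y-coordinate is 1/2.
[XYW] = ½·(0·(4−1) + 2·(1−0) + 2·(0−4)) = ½·(0 + 2 − 8) = -3, so the Z-coordinate is 1/4.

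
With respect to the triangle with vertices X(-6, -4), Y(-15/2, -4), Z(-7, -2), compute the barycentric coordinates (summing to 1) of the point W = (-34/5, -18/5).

(2/5, 2/5, 1/5)

Signed area of the reference triangle: [XYZ] = ½·((-6)·(-4−(-2)) + (-15/2)·(-2−(-4)) + (-7)·(-4−(-4))) = ½·(12 − 15 + 0) = -3/2.
[WYZ] = ½·((-34/5)·(-4−(-2)) + (-15/2)·(-2−(-18/5)) + (-7)·(-18/5−(-4))) = ½·(68/5 − 12 − 14/5) = -3/5, so the X-coordinate is (-3/5)/(-3/2) = 2/5.
[XWZ] = ½·((-6)·(-18/5−(-2)) + (-34/5)·(-2−(-4)) + (-7)·(-4−(-18/5))) = ½·(48/5 − 68/5 + 14/5) = -3/5, so the Y-coordinate is 2/5.
[XYW] = ½·((-6)·(-4−(-18/5)) + (-15/2)·(-18/5−(-4)) + (-34/5)·(-4−(-4))) = ½·(12/5 − 3 + 0) = -3/10, so the Z-coordinate is 1/5.
Check: 2/5 + 2/5 + 1/5 = 1.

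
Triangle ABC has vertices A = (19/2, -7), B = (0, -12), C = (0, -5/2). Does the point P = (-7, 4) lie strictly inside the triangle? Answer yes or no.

Barycentric coordinates of P: (-14/19, -121/361, 748/361).
The three coordinates are negative, negative, positive; a point is interior exactly when all three are positive.

no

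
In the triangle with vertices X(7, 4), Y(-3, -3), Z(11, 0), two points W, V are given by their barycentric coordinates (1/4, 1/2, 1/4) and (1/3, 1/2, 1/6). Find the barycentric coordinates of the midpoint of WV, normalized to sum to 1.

(7/24, 1/2, 5/24)

Since both coordinate triples sum to 1, the midpoint's barycentrics are the componentwise average.
(1/4+1/3)/2 = 7/24; similarly 1/2 and 5/24.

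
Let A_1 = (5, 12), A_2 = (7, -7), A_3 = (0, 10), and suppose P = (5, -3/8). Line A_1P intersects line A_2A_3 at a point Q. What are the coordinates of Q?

Barycentric coordinates of P with respect to A_1A_2A_3: (1/8, 5/8, 1/4).
On side A_2A_3 the A_1-coordinate is zero; dropping P's A_1-weight 1/8 and renormalizing the remaining 5/8 : 1/4 gives weights 5/7, 2/7 on A_2, A_3.
Q = (5/7)·(7, -7) + (2/7)·(0, 10) = (5, -15/7).

(5, -15/7)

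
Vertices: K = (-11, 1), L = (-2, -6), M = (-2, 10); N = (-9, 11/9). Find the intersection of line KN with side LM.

Barycentric coordinates of N with respect to KLM: (7/9, 1/9, 1/9).
On side LM the K-coordinate is zero; dropping N's K-weight 7/9 and renormalizing the remaining 1/9 : 1/9 gives weights 1/2, 1/2 on L, M.
J = (1/2)·(-2, -6) + (1/2)·(-2, 10) = (-2, 2).

(-2, 2)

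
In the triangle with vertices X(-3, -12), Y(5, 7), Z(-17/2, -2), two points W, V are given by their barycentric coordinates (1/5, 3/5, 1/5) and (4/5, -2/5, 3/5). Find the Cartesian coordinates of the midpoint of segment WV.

(-22/5, -61/10)

Barycentric coordinates of the midpoint are the average: (1/2, 1/10, 2/5).
Converting: (1/2)·X + (1/10)·Y + (2/5)·Z = (-22/5, -61/10).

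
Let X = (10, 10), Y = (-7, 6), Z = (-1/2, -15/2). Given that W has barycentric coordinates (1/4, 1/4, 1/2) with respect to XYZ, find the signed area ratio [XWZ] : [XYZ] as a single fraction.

1/4

The signed ratio [XWZ]/[XYZ] equals the barycentric coordinate of W at vertex Y, which is 1/4.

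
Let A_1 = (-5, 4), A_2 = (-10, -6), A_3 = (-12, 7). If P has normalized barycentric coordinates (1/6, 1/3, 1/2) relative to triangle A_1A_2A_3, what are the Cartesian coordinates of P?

P = (1/6)·A_1 + (1/3)·A_2 + (1/2)·A_3.
x-coordinate: (1/6)·(-5) + (1/3)·(-10) + (1/2)·(-12) = -61/6.
y-coordinate: (1/6)·4 + (1/3)·(-6) + (1/2)·7 = 13/6.

(-61/6, 13/6)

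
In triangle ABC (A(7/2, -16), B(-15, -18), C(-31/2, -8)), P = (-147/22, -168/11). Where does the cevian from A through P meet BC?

(-91/6, -44/3)

Barycentric coordinates of P with respect to ABC: (5/11, 4/11, 2/11).
On side BC the A-coordinate is zero; dropping P's A-weight 5/11 and renormalizing the remaining 4/11 : 2/11 gives weights 2/3, 1/3 on B, C.
Q = (2/3)·(-15, -18) + (1/3)·(-31/2, -8) = (-91/6, -44/3).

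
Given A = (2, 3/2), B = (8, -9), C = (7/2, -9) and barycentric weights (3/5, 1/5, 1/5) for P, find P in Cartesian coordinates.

(7/2, -27/10)

P = (3/5)·A + (1/5)·B + (1/5)·C.
x-coordinate: (3/5)·2 + (1/5)·8 + (1/5)·(7/2) = 7/2.
y-coordinate: (3/5)·(3/2) + (1/5)·(-9) + (1/5)·(-9) = -27/10.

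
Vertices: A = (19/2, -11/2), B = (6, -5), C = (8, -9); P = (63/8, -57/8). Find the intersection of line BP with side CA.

Barycentric coordinates of P with respect to ABC: (1/4, 1/4, 1/2).
On side CA the B-coordinate is zero; dropping P's B-weight 1/4 and renormalizing the remaining 1/2 : 1/4 gives weights 2/3, 1/3 on C, A.
Q = (2/3)·(8, -9) + (1/3)·(19/2, -11/2) = (17/2, -47/6).

(17/2, -47/6)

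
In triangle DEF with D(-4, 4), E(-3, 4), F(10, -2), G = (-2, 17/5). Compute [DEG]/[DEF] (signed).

1/10

[DEF] = ½·((-4)·(4−(-2)) + (-3)·(-2−4) + 10·(4−4)) = ½·(-24 + 18 + 0) = -3.
[DEG] = ½·((-4)·(4−(17/5)) + (-3)·(17/5−4) + (-2)·(4−4)) = ½·(-12/5 + 9/5 + 0) = -3/10, so the ratio is (-3/10)/(-3) = 1/10.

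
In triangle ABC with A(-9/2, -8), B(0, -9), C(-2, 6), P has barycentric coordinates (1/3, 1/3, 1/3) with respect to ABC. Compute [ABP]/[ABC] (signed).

The signed ratio [ABP]/[ABC] equals the barycentric coordinate of P at vertex C, which is 1/3.

1/3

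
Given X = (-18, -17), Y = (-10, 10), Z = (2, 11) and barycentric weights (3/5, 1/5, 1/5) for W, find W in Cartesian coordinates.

(-62/5, -6)

W = (3/5)·X + (1/5)·Y + (1/5)·Z.
x-coordinate: (3/5)·(-18) + (1/5)·(-10) + (1/5)·2 = -62/5.
y-coordinate: (3/5)·(-17) + (1/5)·10 + (1/5)·11 = -6.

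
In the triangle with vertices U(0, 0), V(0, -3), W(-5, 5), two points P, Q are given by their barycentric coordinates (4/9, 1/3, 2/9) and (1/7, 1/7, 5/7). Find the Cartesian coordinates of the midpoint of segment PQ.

(-295/126, 205/126)

Barycentric coordinates of the midpoint are the average: (37/126, 5/21, 59/126).
Converting: (37/126)·U + (5/21)·V + (59/126)·W = (-295/126, 205/126).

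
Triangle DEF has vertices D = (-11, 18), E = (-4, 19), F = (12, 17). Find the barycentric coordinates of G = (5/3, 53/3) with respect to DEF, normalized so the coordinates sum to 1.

(1/3, 1/6, 1/2)

Signed area of the reference triangle: [DEF] = ½·((-11)·(19−17) + (-4)·(17−18) + 12·(18−19)) = ½·(-22 + 4 − 12) = -15.
[GEF] = ½·((5/3)·(19−17) + (-4)·(17−(53/3)) + 12·(53/3−19)) = ½·(10/3 + 8/3 − 16) = -5, so the D-coordinate is (-5)/(-15) = 1/3.
[DGF] = ½·((-11)·(53/3−17) + (5/3)·(17−18) + 12·(18−(53/3))) = ½·(-22/3 − 5/3 + 4) = -5/2, so the E-coordinate is 1/6.
[DEG] = ½·((-11)·(19−(53/3)) + (-4)·(53/3−18) + (5/3)·(18−19)) = ½·(-44/3 + 4/3 − 5/3) = -15/2, so the F-coordinate is 1/2.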